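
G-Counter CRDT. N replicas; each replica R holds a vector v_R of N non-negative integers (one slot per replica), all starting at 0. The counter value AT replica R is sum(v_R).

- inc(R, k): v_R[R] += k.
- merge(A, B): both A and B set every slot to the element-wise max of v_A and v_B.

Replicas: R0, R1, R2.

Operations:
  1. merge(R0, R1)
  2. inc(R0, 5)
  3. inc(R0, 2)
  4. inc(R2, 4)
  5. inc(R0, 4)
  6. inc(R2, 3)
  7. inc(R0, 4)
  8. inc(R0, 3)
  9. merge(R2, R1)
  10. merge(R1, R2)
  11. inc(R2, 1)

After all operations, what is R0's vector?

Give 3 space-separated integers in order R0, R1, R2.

Answer: 18 0 0

Derivation:
Op 1: merge R0<->R1 -> R0=(0,0,0) R1=(0,0,0)
Op 2: inc R0 by 5 -> R0=(5,0,0) value=5
Op 3: inc R0 by 2 -> R0=(7,0,0) value=7
Op 4: inc R2 by 4 -> R2=(0,0,4) value=4
Op 5: inc R0 by 4 -> R0=(11,0,0) value=11
Op 6: inc R2 by 3 -> R2=(0,0,7) value=7
Op 7: inc R0 by 4 -> R0=(15,0,0) value=15
Op 8: inc R0 by 3 -> R0=(18,0,0) value=18
Op 9: merge R2<->R1 -> R2=(0,0,7) R1=(0,0,7)
Op 10: merge R1<->R2 -> R1=(0,0,7) R2=(0,0,7)
Op 11: inc R2 by 1 -> R2=(0,0,8) value=8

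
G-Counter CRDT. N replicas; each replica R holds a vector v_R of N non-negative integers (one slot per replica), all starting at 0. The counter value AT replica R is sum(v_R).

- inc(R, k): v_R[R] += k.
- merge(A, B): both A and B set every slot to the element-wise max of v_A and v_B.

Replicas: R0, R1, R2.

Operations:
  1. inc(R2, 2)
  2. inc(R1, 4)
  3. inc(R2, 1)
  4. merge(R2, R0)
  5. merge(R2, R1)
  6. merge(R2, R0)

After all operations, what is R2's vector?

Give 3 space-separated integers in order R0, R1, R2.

Answer: 0 4 3

Derivation:
Op 1: inc R2 by 2 -> R2=(0,0,2) value=2
Op 2: inc R1 by 4 -> R1=(0,4,0) value=4
Op 3: inc R2 by 1 -> R2=(0,0,3) value=3
Op 4: merge R2<->R0 -> R2=(0,0,3) R0=(0,0,3)
Op 5: merge R2<->R1 -> R2=(0,4,3) R1=(0,4,3)
Op 6: merge R2<->R0 -> R2=(0,4,3) R0=(0,4,3)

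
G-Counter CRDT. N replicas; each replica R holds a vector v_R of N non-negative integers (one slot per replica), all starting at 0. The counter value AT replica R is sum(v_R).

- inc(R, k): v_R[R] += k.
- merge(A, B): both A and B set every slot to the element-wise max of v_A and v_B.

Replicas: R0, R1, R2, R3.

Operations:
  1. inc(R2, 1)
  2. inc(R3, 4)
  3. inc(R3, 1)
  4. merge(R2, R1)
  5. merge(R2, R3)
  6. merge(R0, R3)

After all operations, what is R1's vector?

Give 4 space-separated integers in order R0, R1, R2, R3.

Answer: 0 0 1 0

Derivation:
Op 1: inc R2 by 1 -> R2=(0,0,1,0) value=1
Op 2: inc R3 by 4 -> R3=(0,0,0,4) value=4
Op 3: inc R3 by 1 -> R3=(0,0,0,5) value=5
Op 4: merge R2<->R1 -> R2=(0,0,1,0) R1=(0,0,1,0)
Op 5: merge R2<->R3 -> R2=(0,0,1,5) R3=(0,0,1,5)
Op 6: merge R0<->R3 -> R0=(0,0,1,5) R3=(0,0,1,5)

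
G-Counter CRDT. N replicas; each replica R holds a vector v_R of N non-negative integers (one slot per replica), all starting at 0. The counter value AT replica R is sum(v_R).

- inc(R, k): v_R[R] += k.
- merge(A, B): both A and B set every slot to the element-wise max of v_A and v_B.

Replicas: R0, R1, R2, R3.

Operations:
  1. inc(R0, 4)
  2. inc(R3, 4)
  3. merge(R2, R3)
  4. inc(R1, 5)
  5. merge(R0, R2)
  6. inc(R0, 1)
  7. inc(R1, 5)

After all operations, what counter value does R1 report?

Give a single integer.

Answer: 10

Derivation:
Op 1: inc R0 by 4 -> R0=(4,0,0,0) value=4
Op 2: inc R3 by 4 -> R3=(0,0,0,4) value=4
Op 3: merge R2<->R3 -> R2=(0,0,0,4) R3=(0,0,0,4)
Op 4: inc R1 by 5 -> R1=(0,5,0,0) value=5
Op 5: merge R0<->R2 -> R0=(4,0,0,4) R2=(4,0,0,4)
Op 6: inc R0 by 1 -> R0=(5,0,0,4) value=9
Op 7: inc R1 by 5 -> R1=(0,10,0,0) value=10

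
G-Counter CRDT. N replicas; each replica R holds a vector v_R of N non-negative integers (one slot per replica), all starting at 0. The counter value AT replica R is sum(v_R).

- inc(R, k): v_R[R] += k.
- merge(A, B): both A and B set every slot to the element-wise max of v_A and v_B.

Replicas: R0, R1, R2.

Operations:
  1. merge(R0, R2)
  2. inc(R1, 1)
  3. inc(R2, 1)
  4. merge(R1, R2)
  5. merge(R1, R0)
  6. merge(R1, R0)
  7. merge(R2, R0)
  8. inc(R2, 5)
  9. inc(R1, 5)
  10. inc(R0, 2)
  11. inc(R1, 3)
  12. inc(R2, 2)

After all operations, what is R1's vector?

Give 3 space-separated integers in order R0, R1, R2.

Answer: 0 9 1

Derivation:
Op 1: merge R0<->R2 -> R0=(0,0,0) R2=(0,0,0)
Op 2: inc R1 by 1 -> R1=(0,1,0) value=1
Op 3: inc R2 by 1 -> R2=(0,0,1) value=1
Op 4: merge R1<->R2 -> R1=(0,1,1) R2=(0,1,1)
Op 5: merge R1<->R0 -> R1=(0,1,1) R0=(0,1,1)
Op 6: merge R1<->R0 -> R1=(0,1,1) R0=(0,1,1)
Op 7: merge R2<->R0 -> R2=(0,1,1) R0=(0,1,1)
Op 8: inc R2 by 5 -> R2=(0,1,6) value=7
Op 9: inc R1 by 5 -> R1=(0,6,1) value=7
Op 10: inc R0 by 2 -> R0=(2,1,1) value=4
Op 11: inc R1 by 3 -> R1=(0,9,1) value=10
Op 12: inc R2 by 2 -> R2=(0,1,8) value=9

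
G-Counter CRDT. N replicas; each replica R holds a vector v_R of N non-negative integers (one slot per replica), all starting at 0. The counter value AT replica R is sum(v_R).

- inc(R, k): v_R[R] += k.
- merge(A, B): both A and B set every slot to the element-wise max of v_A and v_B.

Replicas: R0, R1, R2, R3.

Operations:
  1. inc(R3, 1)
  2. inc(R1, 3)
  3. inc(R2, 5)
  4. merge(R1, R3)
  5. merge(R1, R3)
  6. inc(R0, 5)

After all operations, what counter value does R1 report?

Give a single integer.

Answer: 4

Derivation:
Op 1: inc R3 by 1 -> R3=(0,0,0,1) value=1
Op 2: inc R1 by 3 -> R1=(0,3,0,0) value=3
Op 3: inc R2 by 5 -> R2=(0,0,5,0) value=5
Op 4: merge R1<->R3 -> R1=(0,3,0,1) R3=(0,3,0,1)
Op 5: merge R1<->R3 -> R1=(0,3,0,1) R3=(0,3,0,1)
Op 6: inc R0 by 5 -> R0=(5,0,0,0) value=5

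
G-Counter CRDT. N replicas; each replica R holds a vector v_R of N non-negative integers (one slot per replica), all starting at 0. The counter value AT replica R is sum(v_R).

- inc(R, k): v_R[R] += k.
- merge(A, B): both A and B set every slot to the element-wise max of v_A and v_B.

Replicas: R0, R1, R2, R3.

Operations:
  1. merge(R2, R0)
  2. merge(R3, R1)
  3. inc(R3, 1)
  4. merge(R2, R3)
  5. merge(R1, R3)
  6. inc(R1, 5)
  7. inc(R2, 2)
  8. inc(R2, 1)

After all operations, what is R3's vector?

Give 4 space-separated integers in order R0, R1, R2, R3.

Op 1: merge R2<->R0 -> R2=(0,0,0,0) R0=(0,0,0,0)
Op 2: merge R3<->R1 -> R3=(0,0,0,0) R1=(0,0,0,0)
Op 3: inc R3 by 1 -> R3=(0,0,0,1) value=1
Op 4: merge R2<->R3 -> R2=(0,0,0,1) R3=(0,0,0,1)
Op 5: merge R1<->R3 -> R1=(0,0,0,1) R3=(0,0,0,1)
Op 6: inc R1 by 5 -> R1=(0,5,0,1) value=6
Op 7: inc R2 by 2 -> R2=(0,0,2,1) value=3
Op 8: inc R2 by 1 -> R2=(0,0,3,1) value=4

Answer: 0 0 0 1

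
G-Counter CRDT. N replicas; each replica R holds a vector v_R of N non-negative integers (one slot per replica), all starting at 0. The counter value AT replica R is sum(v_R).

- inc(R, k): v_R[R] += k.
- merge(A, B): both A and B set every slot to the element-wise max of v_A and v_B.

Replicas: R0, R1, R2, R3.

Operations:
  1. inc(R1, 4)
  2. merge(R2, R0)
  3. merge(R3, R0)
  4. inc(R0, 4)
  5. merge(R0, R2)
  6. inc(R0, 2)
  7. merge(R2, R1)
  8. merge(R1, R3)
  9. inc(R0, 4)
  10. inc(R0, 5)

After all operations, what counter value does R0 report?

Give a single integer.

Op 1: inc R1 by 4 -> R1=(0,4,0,0) value=4
Op 2: merge R2<->R0 -> R2=(0,0,0,0) R0=(0,0,0,0)
Op 3: merge R3<->R0 -> R3=(0,0,0,0) R0=(0,0,0,0)
Op 4: inc R0 by 4 -> R0=(4,0,0,0) value=4
Op 5: merge R0<->R2 -> R0=(4,0,0,0) R2=(4,0,0,0)
Op 6: inc R0 by 2 -> R0=(6,0,0,0) value=6
Op 7: merge R2<->R1 -> R2=(4,4,0,0) R1=(4,4,0,0)
Op 8: merge R1<->R3 -> R1=(4,4,0,0) R3=(4,4,0,0)
Op 9: inc R0 by 4 -> R0=(10,0,0,0) value=10
Op 10: inc R0 by 5 -> R0=(15,0,0,0) value=15

Answer: 15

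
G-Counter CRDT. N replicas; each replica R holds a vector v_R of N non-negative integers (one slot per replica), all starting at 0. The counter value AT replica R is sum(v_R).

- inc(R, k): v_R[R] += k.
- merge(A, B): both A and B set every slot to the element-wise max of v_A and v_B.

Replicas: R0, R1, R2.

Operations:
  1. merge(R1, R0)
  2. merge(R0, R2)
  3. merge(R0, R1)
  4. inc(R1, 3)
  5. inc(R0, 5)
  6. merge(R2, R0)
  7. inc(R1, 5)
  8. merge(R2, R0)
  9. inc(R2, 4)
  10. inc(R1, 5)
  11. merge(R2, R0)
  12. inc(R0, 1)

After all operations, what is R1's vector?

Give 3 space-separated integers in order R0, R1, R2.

Op 1: merge R1<->R0 -> R1=(0,0,0) R0=(0,0,0)
Op 2: merge R0<->R2 -> R0=(0,0,0) R2=(0,0,0)
Op 3: merge R0<->R1 -> R0=(0,0,0) R1=(0,0,0)
Op 4: inc R1 by 3 -> R1=(0,3,0) value=3
Op 5: inc R0 by 5 -> R0=(5,0,0) value=5
Op 6: merge R2<->R0 -> R2=(5,0,0) R0=(5,0,0)
Op 7: inc R1 by 5 -> R1=(0,8,0) value=8
Op 8: merge R2<->R0 -> R2=(5,0,0) R0=(5,0,0)
Op 9: inc R2 by 4 -> R2=(5,0,4) value=9
Op 10: inc R1 by 5 -> R1=(0,13,0) value=13
Op 11: merge R2<->R0 -> R2=(5,0,4) R0=(5,0,4)
Op 12: inc R0 by 1 -> R0=(6,0,4) value=10

Answer: 0 13 0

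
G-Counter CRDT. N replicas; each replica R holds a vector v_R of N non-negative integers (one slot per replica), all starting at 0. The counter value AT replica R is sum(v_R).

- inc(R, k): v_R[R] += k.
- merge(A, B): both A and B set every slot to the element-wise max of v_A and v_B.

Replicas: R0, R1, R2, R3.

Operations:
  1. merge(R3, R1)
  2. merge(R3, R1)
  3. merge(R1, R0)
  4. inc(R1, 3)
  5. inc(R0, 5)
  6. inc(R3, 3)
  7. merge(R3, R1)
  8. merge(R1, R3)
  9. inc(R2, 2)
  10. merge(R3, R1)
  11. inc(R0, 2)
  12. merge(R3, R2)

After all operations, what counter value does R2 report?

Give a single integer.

Op 1: merge R3<->R1 -> R3=(0,0,0,0) R1=(0,0,0,0)
Op 2: merge R3<->R1 -> R3=(0,0,0,0) R1=(0,0,0,0)
Op 3: merge R1<->R0 -> R1=(0,0,0,0) R0=(0,0,0,0)
Op 4: inc R1 by 3 -> R1=(0,3,0,0) value=3
Op 5: inc R0 by 5 -> R0=(5,0,0,0) value=5
Op 6: inc R3 by 3 -> R3=(0,0,0,3) value=3
Op 7: merge R3<->R1 -> R3=(0,3,0,3) R1=(0,3,0,3)
Op 8: merge R1<->R3 -> R1=(0,3,0,3) R3=(0,3,0,3)
Op 9: inc R2 by 2 -> R2=(0,0,2,0) value=2
Op 10: merge R3<->R1 -> R3=(0,3,0,3) R1=(0,3,0,3)
Op 11: inc R0 by 2 -> R0=(7,0,0,0) value=7
Op 12: merge R3<->R2 -> R3=(0,3,2,3) R2=(0,3,2,3)

Answer: 8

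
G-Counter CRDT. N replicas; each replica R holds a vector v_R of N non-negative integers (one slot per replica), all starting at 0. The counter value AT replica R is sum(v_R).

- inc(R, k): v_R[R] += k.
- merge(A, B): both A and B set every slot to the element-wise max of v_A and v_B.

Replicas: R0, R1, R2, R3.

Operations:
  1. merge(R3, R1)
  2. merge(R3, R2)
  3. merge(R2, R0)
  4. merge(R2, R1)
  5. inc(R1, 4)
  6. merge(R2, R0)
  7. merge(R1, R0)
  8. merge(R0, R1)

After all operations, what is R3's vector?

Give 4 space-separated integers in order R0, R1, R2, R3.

Op 1: merge R3<->R1 -> R3=(0,0,0,0) R1=(0,0,0,0)
Op 2: merge R3<->R2 -> R3=(0,0,0,0) R2=(0,0,0,0)
Op 3: merge R2<->R0 -> R2=(0,0,0,0) R0=(0,0,0,0)
Op 4: merge R2<->R1 -> R2=(0,0,0,0) R1=(0,0,0,0)
Op 5: inc R1 by 4 -> R1=(0,4,0,0) value=4
Op 6: merge R2<->R0 -> R2=(0,0,0,0) R0=(0,0,0,0)
Op 7: merge R1<->R0 -> R1=(0,4,0,0) R0=(0,4,0,0)
Op 8: merge R0<->R1 -> R0=(0,4,0,0) R1=(0,4,0,0)

Answer: 0 0 0 0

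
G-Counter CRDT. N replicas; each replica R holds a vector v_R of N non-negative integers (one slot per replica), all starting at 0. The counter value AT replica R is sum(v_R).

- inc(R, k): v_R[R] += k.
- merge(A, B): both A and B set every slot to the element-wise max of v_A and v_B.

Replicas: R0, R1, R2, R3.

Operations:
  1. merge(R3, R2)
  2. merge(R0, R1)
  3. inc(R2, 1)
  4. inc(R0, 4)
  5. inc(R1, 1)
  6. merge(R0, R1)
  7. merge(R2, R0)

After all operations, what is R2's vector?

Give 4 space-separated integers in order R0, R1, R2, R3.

Op 1: merge R3<->R2 -> R3=(0,0,0,0) R2=(0,0,0,0)
Op 2: merge R0<->R1 -> R0=(0,0,0,0) R1=(0,0,0,0)
Op 3: inc R2 by 1 -> R2=(0,0,1,0) value=1
Op 4: inc R0 by 4 -> R0=(4,0,0,0) value=4
Op 5: inc R1 by 1 -> R1=(0,1,0,0) value=1
Op 6: merge R0<->R1 -> R0=(4,1,0,0) R1=(4,1,0,0)
Op 7: merge R2<->R0 -> R2=(4,1,1,0) R0=(4,1,1,0)

Answer: 4 1 1 0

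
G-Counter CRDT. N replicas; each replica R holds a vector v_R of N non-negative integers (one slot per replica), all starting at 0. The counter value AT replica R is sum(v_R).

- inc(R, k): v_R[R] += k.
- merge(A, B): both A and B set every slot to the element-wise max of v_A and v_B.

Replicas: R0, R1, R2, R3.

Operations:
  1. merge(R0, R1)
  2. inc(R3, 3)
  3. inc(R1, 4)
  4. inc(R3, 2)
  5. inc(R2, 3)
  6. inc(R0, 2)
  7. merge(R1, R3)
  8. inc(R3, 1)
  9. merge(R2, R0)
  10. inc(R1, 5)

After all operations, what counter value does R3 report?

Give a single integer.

Op 1: merge R0<->R1 -> R0=(0,0,0,0) R1=(0,0,0,0)
Op 2: inc R3 by 3 -> R3=(0,0,0,3) value=3
Op 3: inc R1 by 4 -> R1=(0,4,0,0) value=4
Op 4: inc R3 by 2 -> R3=(0,0,0,5) value=5
Op 5: inc R2 by 3 -> R2=(0,0,3,0) value=3
Op 6: inc R0 by 2 -> R0=(2,0,0,0) value=2
Op 7: merge R1<->R3 -> R1=(0,4,0,5) R3=(0,4,0,5)
Op 8: inc R3 by 1 -> R3=(0,4,0,6) value=10
Op 9: merge R2<->R0 -> R2=(2,0,3,0) R0=(2,0,3,0)
Op 10: inc R1 by 5 -> R1=(0,9,0,5) value=14

Answer: 10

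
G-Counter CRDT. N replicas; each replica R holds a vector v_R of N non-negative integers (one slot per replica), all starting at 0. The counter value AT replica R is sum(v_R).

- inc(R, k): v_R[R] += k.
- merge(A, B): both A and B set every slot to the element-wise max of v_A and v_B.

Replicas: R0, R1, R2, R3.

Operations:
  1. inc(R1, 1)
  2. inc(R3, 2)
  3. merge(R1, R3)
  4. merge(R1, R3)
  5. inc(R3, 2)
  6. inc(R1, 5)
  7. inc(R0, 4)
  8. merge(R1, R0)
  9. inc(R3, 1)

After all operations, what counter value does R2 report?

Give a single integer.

Answer: 0

Derivation:
Op 1: inc R1 by 1 -> R1=(0,1,0,0) value=1
Op 2: inc R3 by 2 -> R3=(0,0,0,2) value=2
Op 3: merge R1<->R3 -> R1=(0,1,0,2) R3=(0,1,0,2)
Op 4: merge R1<->R3 -> R1=(0,1,0,2) R3=(0,1,0,2)
Op 5: inc R3 by 2 -> R3=(0,1,0,4) value=5
Op 6: inc R1 by 5 -> R1=(0,6,0,2) value=8
Op 7: inc R0 by 4 -> R0=(4,0,0,0) value=4
Op 8: merge R1<->R0 -> R1=(4,6,0,2) R0=(4,6,0,2)
Op 9: inc R3 by 1 -> R3=(0,1,0,5) value=6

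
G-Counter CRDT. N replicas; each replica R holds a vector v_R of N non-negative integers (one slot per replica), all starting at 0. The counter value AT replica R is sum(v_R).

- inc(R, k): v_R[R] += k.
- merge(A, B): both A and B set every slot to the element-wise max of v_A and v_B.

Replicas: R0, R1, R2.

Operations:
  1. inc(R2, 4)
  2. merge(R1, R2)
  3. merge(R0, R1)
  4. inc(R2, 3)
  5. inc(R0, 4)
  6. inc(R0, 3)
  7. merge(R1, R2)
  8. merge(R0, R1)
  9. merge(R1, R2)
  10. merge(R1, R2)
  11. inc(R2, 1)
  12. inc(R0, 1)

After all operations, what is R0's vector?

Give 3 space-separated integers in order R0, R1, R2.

Answer: 8 0 7

Derivation:
Op 1: inc R2 by 4 -> R2=(0,0,4) value=4
Op 2: merge R1<->R2 -> R1=(0,0,4) R2=(0,0,4)
Op 3: merge R0<->R1 -> R0=(0,0,4) R1=(0,0,4)
Op 4: inc R2 by 3 -> R2=(0,0,7) value=7
Op 5: inc R0 by 4 -> R0=(4,0,4) value=8
Op 6: inc R0 by 3 -> R0=(7,0,4) value=11
Op 7: merge R1<->R2 -> R1=(0,0,7) R2=(0,0,7)
Op 8: merge R0<->R1 -> R0=(7,0,7) R1=(7,0,7)
Op 9: merge R1<->R2 -> R1=(7,0,7) R2=(7,0,7)
Op 10: merge R1<->R2 -> R1=(7,0,7) R2=(7,0,7)
Op 11: inc R2 by 1 -> R2=(7,0,8) value=15
Op 12: inc R0 by 1 -> R0=(8,0,7) value=15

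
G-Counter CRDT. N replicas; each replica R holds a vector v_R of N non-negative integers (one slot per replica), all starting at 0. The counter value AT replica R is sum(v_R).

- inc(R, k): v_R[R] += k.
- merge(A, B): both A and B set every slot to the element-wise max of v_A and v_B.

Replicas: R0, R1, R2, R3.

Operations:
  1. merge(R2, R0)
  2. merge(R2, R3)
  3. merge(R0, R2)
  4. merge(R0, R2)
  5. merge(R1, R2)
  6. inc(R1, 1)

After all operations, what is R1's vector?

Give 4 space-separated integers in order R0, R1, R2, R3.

Op 1: merge R2<->R0 -> R2=(0,0,0,0) R0=(0,0,0,0)
Op 2: merge R2<->R3 -> R2=(0,0,0,0) R3=(0,0,0,0)
Op 3: merge R0<->R2 -> R0=(0,0,0,0) R2=(0,0,0,0)
Op 4: merge R0<->R2 -> R0=(0,0,0,0) R2=(0,0,0,0)
Op 5: merge R1<->R2 -> R1=(0,0,0,0) R2=(0,0,0,0)
Op 6: inc R1 by 1 -> R1=(0,1,0,0) value=1

Answer: 0 1 0 0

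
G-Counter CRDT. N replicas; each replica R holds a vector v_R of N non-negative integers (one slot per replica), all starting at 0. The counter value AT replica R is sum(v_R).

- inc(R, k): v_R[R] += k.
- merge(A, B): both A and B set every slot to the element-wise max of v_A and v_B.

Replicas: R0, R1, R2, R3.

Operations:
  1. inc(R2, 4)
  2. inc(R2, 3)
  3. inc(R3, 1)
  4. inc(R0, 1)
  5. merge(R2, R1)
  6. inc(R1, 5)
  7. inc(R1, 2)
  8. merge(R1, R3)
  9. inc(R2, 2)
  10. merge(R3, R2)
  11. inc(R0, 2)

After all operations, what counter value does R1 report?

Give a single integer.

Answer: 15

Derivation:
Op 1: inc R2 by 4 -> R2=(0,0,4,0) value=4
Op 2: inc R2 by 3 -> R2=(0,0,7,0) value=7
Op 3: inc R3 by 1 -> R3=(0,0,0,1) value=1
Op 4: inc R0 by 1 -> R0=(1,0,0,0) value=1
Op 5: merge R2<->R1 -> R2=(0,0,7,0) R1=(0,0,7,0)
Op 6: inc R1 by 5 -> R1=(0,5,7,0) value=12
Op 7: inc R1 by 2 -> R1=(0,7,7,0) value=14
Op 8: merge R1<->R3 -> R1=(0,7,7,1) R3=(0,7,7,1)
Op 9: inc R2 by 2 -> R2=(0,0,9,0) value=9
Op 10: merge R3<->R2 -> R3=(0,7,9,1) R2=(0,7,9,1)
Op 11: inc R0 by 2 -> R0=(3,0,0,0) value=3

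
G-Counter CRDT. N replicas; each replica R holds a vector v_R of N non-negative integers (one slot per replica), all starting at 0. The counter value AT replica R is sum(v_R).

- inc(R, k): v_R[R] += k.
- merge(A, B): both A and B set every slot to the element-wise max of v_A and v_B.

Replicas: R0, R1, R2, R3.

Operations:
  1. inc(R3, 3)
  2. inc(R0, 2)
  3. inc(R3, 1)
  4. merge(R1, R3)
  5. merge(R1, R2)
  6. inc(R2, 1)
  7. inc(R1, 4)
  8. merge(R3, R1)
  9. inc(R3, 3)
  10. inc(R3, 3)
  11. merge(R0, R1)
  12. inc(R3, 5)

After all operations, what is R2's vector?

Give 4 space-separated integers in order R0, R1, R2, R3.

Op 1: inc R3 by 3 -> R3=(0,0,0,3) value=3
Op 2: inc R0 by 2 -> R0=(2,0,0,0) value=2
Op 3: inc R3 by 1 -> R3=(0,0,0,4) value=4
Op 4: merge R1<->R3 -> R1=(0,0,0,4) R3=(0,0,0,4)
Op 5: merge R1<->R2 -> R1=(0,0,0,4) R2=(0,0,0,4)
Op 6: inc R2 by 1 -> R2=(0,0,1,4) value=5
Op 7: inc R1 by 4 -> R1=(0,4,0,4) value=8
Op 8: merge R3<->R1 -> R3=(0,4,0,4) R1=(0,4,0,4)
Op 9: inc R3 by 3 -> R3=(0,4,0,7) value=11
Op 10: inc R3 by 3 -> R3=(0,4,0,10) value=14
Op 11: merge R0<->R1 -> R0=(2,4,0,4) R1=(2,4,0,4)
Op 12: inc R3 by 5 -> R3=(0,4,0,15) value=19

Answer: 0 0 1 4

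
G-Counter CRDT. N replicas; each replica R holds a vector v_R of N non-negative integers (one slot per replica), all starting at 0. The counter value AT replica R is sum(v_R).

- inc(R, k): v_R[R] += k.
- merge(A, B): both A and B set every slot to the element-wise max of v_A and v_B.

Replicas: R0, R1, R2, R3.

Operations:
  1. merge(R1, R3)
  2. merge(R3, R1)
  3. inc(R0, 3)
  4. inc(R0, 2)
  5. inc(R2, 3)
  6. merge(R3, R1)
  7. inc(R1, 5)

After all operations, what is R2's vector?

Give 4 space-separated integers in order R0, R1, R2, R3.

Op 1: merge R1<->R3 -> R1=(0,0,0,0) R3=(0,0,0,0)
Op 2: merge R3<->R1 -> R3=(0,0,0,0) R1=(0,0,0,0)
Op 3: inc R0 by 3 -> R0=(3,0,0,0) value=3
Op 4: inc R0 by 2 -> R0=(5,0,0,0) value=5
Op 5: inc R2 by 3 -> R2=(0,0,3,0) value=3
Op 6: merge R3<->R1 -> R3=(0,0,0,0) R1=(0,0,0,0)
Op 7: inc R1 by 5 -> R1=(0,5,0,0) value=5

Answer: 0 0 3 0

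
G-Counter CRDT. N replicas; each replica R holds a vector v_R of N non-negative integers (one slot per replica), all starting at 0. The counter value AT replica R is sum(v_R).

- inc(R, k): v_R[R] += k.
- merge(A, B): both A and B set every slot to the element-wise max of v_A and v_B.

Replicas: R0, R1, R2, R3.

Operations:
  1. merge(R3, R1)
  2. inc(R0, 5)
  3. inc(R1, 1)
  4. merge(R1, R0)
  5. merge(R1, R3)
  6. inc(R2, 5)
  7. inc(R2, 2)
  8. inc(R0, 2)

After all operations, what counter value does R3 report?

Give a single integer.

Op 1: merge R3<->R1 -> R3=(0,0,0,0) R1=(0,0,0,0)
Op 2: inc R0 by 5 -> R0=(5,0,0,0) value=5
Op 3: inc R1 by 1 -> R1=(0,1,0,0) value=1
Op 4: merge R1<->R0 -> R1=(5,1,0,0) R0=(5,1,0,0)
Op 5: merge R1<->R3 -> R1=(5,1,0,0) R3=(5,1,0,0)
Op 6: inc R2 by 5 -> R2=(0,0,5,0) value=5
Op 7: inc R2 by 2 -> R2=(0,0,7,0) value=7
Op 8: inc R0 by 2 -> R0=(7,1,0,0) value=8

Answer: 6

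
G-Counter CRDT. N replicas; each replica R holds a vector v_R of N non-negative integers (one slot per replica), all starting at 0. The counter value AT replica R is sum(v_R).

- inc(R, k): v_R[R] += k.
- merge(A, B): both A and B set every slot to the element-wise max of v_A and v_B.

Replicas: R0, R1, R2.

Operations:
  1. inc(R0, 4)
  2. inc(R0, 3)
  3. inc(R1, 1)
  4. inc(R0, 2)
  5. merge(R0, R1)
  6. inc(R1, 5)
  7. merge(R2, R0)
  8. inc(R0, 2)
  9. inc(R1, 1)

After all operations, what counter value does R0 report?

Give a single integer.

Answer: 12

Derivation:
Op 1: inc R0 by 4 -> R0=(4,0,0) value=4
Op 2: inc R0 by 3 -> R0=(7,0,0) value=7
Op 3: inc R1 by 1 -> R1=(0,1,0) value=1
Op 4: inc R0 by 2 -> R0=(9,0,0) value=9
Op 5: merge R0<->R1 -> R0=(9,1,0) R1=(9,1,0)
Op 6: inc R1 by 5 -> R1=(9,6,0) value=15
Op 7: merge R2<->R0 -> R2=(9,1,0) R0=(9,1,0)
Op 8: inc R0 by 2 -> R0=(11,1,0) value=12
Op 9: inc R1 by 1 -> R1=(9,7,0) value=16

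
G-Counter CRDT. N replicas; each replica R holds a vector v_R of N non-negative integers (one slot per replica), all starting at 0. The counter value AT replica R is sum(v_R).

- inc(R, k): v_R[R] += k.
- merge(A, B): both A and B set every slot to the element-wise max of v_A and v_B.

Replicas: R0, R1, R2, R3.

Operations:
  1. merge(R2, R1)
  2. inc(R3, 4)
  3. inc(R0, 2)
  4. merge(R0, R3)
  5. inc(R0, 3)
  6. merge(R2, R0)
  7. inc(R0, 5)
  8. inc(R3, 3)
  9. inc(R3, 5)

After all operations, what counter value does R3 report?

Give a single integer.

Op 1: merge R2<->R1 -> R2=(0,0,0,0) R1=(0,0,0,0)
Op 2: inc R3 by 4 -> R3=(0,0,0,4) value=4
Op 3: inc R0 by 2 -> R0=(2,0,0,0) value=2
Op 4: merge R0<->R3 -> R0=(2,0,0,4) R3=(2,0,0,4)
Op 5: inc R0 by 3 -> R0=(5,0,0,4) value=9
Op 6: merge R2<->R0 -> R2=(5,0,0,4) R0=(5,0,0,4)
Op 7: inc R0 by 5 -> R0=(10,0,0,4) value=14
Op 8: inc R3 by 3 -> R3=(2,0,0,7) value=9
Op 9: inc R3 by 5 -> R3=(2,0,0,12) value=14

Answer: 14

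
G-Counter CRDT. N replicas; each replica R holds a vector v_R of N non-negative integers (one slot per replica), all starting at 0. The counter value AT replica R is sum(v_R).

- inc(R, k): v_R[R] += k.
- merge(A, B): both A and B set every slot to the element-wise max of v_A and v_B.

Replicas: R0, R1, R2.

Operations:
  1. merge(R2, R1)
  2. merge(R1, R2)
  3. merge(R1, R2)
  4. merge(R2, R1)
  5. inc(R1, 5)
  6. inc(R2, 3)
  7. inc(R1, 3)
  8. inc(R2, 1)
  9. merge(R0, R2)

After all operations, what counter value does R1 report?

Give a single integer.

Answer: 8

Derivation:
Op 1: merge R2<->R1 -> R2=(0,0,0) R1=(0,0,0)
Op 2: merge R1<->R2 -> R1=(0,0,0) R2=(0,0,0)
Op 3: merge R1<->R2 -> R1=(0,0,0) R2=(0,0,0)
Op 4: merge R2<->R1 -> R2=(0,0,0) R1=(0,0,0)
Op 5: inc R1 by 5 -> R1=(0,5,0) value=5
Op 6: inc R2 by 3 -> R2=(0,0,3) value=3
Op 7: inc R1 by 3 -> R1=(0,8,0) value=8
Op 8: inc R2 by 1 -> R2=(0,0,4) value=4
Op 9: merge R0<->R2 -> R0=(0,0,4) R2=(0,0,4)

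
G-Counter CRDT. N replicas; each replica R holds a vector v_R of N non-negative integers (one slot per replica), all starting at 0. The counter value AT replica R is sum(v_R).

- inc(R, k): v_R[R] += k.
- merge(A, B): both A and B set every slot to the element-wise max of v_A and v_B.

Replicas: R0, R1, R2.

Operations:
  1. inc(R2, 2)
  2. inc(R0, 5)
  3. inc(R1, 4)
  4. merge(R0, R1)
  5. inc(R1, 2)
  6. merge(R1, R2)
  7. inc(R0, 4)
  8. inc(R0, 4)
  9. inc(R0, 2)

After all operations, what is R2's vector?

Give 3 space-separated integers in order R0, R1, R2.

Op 1: inc R2 by 2 -> R2=(0,0,2) value=2
Op 2: inc R0 by 5 -> R0=(5,0,0) value=5
Op 3: inc R1 by 4 -> R1=(0,4,0) value=4
Op 4: merge R0<->R1 -> R0=(5,4,0) R1=(5,4,0)
Op 5: inc R1 by 2 -> R1=(5,6,0) value=11
Op 6: merge R1<->R2 -> R1=(5,6,2) R2=(5,6,2)
Op 7: inc R0 by 4 -> R0=(9,4,0) value=13
Op 8: inc R0 by 4 -> R0=(13,4,0) value=17
Op 9: inc R0 by 2 -> R0=(15,4,0) value=19

Answer: 5 6 2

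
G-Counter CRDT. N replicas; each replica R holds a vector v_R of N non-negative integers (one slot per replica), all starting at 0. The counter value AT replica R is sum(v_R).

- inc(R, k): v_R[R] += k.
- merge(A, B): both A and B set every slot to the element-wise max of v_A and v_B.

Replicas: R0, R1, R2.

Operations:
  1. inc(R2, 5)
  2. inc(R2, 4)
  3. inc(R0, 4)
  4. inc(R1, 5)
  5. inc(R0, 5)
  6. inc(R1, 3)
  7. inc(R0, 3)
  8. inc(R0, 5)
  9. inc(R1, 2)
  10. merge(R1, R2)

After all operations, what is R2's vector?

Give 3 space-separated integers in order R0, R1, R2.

Answer: 0 10 9

Derivation:
Op 1: inc R2 by 5 -> R2=(0,0,5) value=5
Op 2: inc R2 by 4 -> R2=(0,0,9) value=9
Op 3: inc R0 by 4 -> R0=(4,0,0) value=4
Op 4: inc R1 by 5 -> R1=(0,5,0) value=5
Op 5: inc R0 by 5 -> R0=(9,0,0) value=9
Op 6: inc R1 by 3 -> R1=(0,8,0) value=8
Op 7: inc R0 by 3 -> R0=(12,0,0) value=12
Op 8: inc R0 by 5 -> R0=(17,0,0) value=17
Op 9: inc R1 by 2 -> R1=(0,10,0) value=10
Op 10: merge R1<->R2 -> R1=(0,10,9) R2=(0,10,9)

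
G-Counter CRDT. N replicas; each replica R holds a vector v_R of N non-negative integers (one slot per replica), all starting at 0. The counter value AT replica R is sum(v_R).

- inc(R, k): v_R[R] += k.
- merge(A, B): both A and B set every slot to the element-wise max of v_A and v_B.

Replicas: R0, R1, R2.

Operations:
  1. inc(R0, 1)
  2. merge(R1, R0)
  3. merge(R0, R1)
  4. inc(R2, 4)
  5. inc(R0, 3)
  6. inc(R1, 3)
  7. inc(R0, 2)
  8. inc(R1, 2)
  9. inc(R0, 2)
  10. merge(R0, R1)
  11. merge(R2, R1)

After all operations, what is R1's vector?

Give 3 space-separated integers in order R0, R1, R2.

Op 1: inc R0 by 1 -> R0=(1,0,0) value=1
Op 2: merge R1<->R0 -> R1=(1,0,0) R0=(1,0,0)
Op 3: merge R0<->R1 -> R0=(1,0,0) R1=(1,0,0)
Op 4: inc R2 by 4 -> R2=(0,0,4) value=4
Op 5: inc R0 by 3 -> R0=(4,0,0) value=4
Op 6: inc R1 by 3 -> R1=(1,3,0) value=4
Op 7: inc R0 by 2 -> R0=(6,0,0) value=6
Op 8: inc R1 by 2 -> R1=(1,5,0) value=6
Op 9: inc R0 by 2 -> R0=(8,0,0) value=8
Op 10: merge R0<->R1 -> R0=(8,5,0) R1=(8,5,0)
Op 11: merge R2<->R1 -> R2=(8,5,4) R1=(8,5,4)

Answer: 8 5 4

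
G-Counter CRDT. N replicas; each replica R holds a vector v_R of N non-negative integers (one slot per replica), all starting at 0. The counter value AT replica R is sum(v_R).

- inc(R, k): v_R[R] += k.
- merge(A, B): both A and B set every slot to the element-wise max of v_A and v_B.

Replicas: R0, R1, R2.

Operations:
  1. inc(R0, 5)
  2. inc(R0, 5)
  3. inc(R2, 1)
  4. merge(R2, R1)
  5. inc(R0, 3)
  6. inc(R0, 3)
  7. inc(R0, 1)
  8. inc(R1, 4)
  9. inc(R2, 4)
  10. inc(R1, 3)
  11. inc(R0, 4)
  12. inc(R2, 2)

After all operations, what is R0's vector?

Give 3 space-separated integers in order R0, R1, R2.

Op 1: inc R0 by 5 -> R0=(5,0,0) value=5
Op 2: inc R0 by 5 -> R0=(10,0,0) value=10
Op 3: inc R2 by 1 -> R2=(0,0,1) value=1
Op 4: merge R2<->R1 -> R2=(0,0,1) R1=(0,0,1)
Op 5: inc R0 by 3 -> R0=(13,0,0) value=13
Op 6: inc R0 by 3 -> R0=(16,0,0) value=16
Op 7: inc R0 by 1 -> R0=(17,0,0) value=17
Op 8: inc R1 by 4 -> R1=(0,4,1) value=5
Op 9: inc R2 by 4 -> R2=(0,0,5) value=5
Op 10: inc R1 by 3 -> R1=(0,7,1) value=8
Op 11: inc R0 by 4 -> R0=(21,0,0) value=21
Op 12: inc R2 by 2 -> R2=(0,0,7) value=7

Answer: 21 0 0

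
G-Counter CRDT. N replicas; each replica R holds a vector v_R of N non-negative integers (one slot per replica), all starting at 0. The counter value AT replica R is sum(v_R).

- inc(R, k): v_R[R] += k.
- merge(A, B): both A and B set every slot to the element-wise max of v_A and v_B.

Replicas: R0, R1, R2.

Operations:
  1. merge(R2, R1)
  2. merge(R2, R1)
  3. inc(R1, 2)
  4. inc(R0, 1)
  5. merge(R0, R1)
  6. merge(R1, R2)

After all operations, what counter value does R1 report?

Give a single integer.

Answer: 3

Derivation:
Op 1: merge R2<->R1 -> R2=(0,0,0) R1=(0,0,0)
Op 2: merge R2<->R1 -> R2=(0,0,0) R1=(0,0,0)
Op 3: inc R1 by 2 -> R1=(0,2,0) value=2
Op 4: inc R0 by 1 -> R0=(1,0,0) value=1
Op 5: merge R0<->R1 -> R0=(1,2,0) R1=(1,2,0)
Op 6: merge R1<->R2 -> R1=(1,2,0) R2=(1,2,0)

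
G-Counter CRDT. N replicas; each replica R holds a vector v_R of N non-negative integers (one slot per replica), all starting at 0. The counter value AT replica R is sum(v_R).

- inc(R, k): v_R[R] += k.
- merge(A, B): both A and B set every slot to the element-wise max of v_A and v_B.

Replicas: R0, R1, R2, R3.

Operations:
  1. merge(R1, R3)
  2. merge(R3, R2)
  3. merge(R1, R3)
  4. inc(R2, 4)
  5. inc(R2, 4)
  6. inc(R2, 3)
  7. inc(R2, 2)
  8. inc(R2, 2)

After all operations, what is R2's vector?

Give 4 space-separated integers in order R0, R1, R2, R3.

Answer: 0 0 15 0

Derivation:
Op 1: merge R1<->R3 -> R1=(0,0,0,0) R3=(0,0,0,0)
Op 2: merge R3<->R2 -> R3=(0,0,0,0) R2=(0,0,0,0)
Op 3: merge R1<->R3 -> R1=(0,0,0,0) R3=(0,0,0,0)
Op 4: inc R2 by 4 -> R2=(0,0,4,0) value=4
Op 5: inc R2 by 4 -> R2=(0,0,8,0) value=8
Op 6: inc R2 by 3 -> R2=(0,0,11,0) value=11
Op 7: inc R2 by 2 -> R2=(0,0,13,0) value=13
Op 8: inc R2 by 2 -> R2=(0,0,15,0) value=15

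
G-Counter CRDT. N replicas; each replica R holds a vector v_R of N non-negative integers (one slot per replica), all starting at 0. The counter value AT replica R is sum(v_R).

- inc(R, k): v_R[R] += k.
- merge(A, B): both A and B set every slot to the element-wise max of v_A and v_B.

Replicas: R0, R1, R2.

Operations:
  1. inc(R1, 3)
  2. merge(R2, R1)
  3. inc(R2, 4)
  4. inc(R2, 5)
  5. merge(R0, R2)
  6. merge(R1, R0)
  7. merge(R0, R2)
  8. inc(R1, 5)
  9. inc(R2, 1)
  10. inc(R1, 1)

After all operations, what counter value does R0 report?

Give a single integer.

Op 1: inc R1 by 3 -> R1=(0,3,0) value=3
Op 2: merge R2<->R1 -> R2=(0,3,0) R1=(0,3,0)
Op 3: inc R2 by 4 -> R2=(0,3,4) value=7
Op 4: inc R2 by 5 -> R2=(0,3,9) value=12
Op 5: merge R0<->R2 -> R0=(0,3,9) R2=(0,3,9)
Op 6: merge R1<->R0 -> R1=(0,3,9) R0=(0,3,9)
Op 7: merge R0<->R2 -> R0=(0,3,9) R2=(0,3,9)
Op 8: inc R1 by 5 -> R1=(0,8,9) value=17
Op 9: inc R2 by 1 -> R2=(0,3,10) value=13
Op 10: inc R1 by 1 -> R1=(0,9,9) value=18

Answer: 12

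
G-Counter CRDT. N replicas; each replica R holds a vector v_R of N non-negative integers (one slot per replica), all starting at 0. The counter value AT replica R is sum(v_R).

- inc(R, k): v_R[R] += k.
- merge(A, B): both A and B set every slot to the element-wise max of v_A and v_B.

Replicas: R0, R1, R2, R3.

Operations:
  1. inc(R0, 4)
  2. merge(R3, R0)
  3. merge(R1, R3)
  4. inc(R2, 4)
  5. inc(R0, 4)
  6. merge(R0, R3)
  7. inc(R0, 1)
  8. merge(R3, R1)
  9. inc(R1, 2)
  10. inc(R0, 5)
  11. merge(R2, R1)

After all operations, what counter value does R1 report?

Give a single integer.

Op 1: inc R0 by 4 -> R0=(4,0,0,0) value=4
Op 2: merge R3<->R0 -> R3=(4,0,0,0) R0=(4,0,0,0)
Op 3: merge R1<->R3 -> R1=(4,0,0,0) R3=(4,0,0,0)
Op 4: inc R2 by 4 -> R2=(0,0,4,0) value=4
Op 5: inc R0 by 4 -> R0=(8,0,0,0) value=8
Op 6: merge R0<->R3 -> R0=(8,0,0,0) R3=(8,0,0,0)
Op 7: inc R0 by 1 -> R0=(9,0,0,0) value=9
Op 8: merge R3<->R1 -> R3=(8,0,0,0) R1=(8,0,0,0)
Op 9: inc R1 by 2 -> R1=(8,2,0,0) value=10
Op 10: inc R0 by 5 -> R0=(14,0,0,0) value=14
Op 11: merge R2<->R1 -> R2=(8,2,4,0) R1=(8,2,4,0)

Answer: 14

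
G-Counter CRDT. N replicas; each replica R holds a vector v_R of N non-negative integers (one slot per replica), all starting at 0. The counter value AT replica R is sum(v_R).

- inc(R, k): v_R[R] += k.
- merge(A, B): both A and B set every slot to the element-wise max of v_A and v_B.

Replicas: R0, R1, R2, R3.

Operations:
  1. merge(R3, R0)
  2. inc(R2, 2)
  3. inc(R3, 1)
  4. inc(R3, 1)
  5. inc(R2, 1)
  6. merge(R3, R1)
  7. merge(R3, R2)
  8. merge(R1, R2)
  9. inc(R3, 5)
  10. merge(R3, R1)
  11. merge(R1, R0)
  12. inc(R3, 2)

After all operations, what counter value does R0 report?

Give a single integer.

Op 1: merge R3<->R0 -> R3=(0,0,0,0) R0=(0,0,0,0)
Op 2: inc R2 by 2 -> R2=(0,0,2,0) value=2
Op 3: inc R3 by 1 -> R3=(0,0,0,1) value=1
Op 4: inc R3 by 1 -> R3=(0,0,0,2) value=2
Op 5: inc R2 by 1 -> R2=(0,0,3,0) value=3
Op 6: merge R3<->R1 -> R3=(0,0,0,2) R1=(0,0,0,2)
Op 7: merge R3<->R2 -> R3=(0,0,3,2) R2=(0,0,3,2)
Op 8: merge R1<->R2 -> R1=(0,0,3,2) R2=(0,0,3,2)
Op 9: inc R3 by 5 -> R3=(0,0,3,7) value=10
Op 10: merge R3<->R1 -> R3=(0,0,3,7) R1=(0,0,3,7)
Op 11: merge R1<->R0 -> R1=(0,0,3,7) R0=(0,0,3,7)
Op 12: inc R3 by 2 -> R3=(0,0,3,9) value=12

Answer: 10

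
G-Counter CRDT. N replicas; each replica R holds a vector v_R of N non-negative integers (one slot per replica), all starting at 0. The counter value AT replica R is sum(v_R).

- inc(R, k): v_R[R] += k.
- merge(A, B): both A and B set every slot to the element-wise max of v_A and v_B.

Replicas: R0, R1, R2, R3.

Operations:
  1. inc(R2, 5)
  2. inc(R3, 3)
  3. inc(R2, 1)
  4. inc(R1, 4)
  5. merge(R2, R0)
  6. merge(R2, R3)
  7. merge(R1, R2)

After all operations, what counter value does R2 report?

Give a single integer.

Answer: 13

Derivation:
Op 1: inc R2 by 5 -> R2=(0,0,5,0) value=5
Op 2: inc R3 by 3 -> R3=(0,0,0,3) value=3
Op 3: inc R2 by 1 -> R2=(0,0,6,0) value=6
Op 4: inc R1 by 4 -> R1=(0,4,0,0) value=4
Op 5: merge R2<->R0 -> R2=(0,0,6,0) R0=(0,0,6,0)
Op 6: merge R2<->R3 -> R2=(0,0,6,3) R3=(0,0,6,3)
Op 7: merge R1<->R2 -> R1=(0,4,6,3) R2=(0,4,6,3)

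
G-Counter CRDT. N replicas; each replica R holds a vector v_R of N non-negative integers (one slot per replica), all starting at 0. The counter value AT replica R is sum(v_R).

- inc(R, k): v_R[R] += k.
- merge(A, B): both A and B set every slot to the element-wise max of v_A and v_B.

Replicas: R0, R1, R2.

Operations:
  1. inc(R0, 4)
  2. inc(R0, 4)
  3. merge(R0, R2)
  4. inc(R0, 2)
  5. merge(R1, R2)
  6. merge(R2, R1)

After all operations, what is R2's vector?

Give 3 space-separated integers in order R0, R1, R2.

Op 1: inc R0 by 4 -> R0=(4,0,0) value=4
Op 2: inc R0 by 4 -> R0=(8,0,0) value=8
Op 3: merge R0<->R2 -> R0=(8,0,0) R2=(8,0,0)
Op 4: inc R0 by 2 -> R0=(10,0,0) value=10
Op 5: merge R1<->R2 -> R1=(8,0,0) R2=(8,0,0)
Op 6: merge R2<->R1 -> R2=(8,0,0) R1=(8,0,0)

Answer: 8 0 0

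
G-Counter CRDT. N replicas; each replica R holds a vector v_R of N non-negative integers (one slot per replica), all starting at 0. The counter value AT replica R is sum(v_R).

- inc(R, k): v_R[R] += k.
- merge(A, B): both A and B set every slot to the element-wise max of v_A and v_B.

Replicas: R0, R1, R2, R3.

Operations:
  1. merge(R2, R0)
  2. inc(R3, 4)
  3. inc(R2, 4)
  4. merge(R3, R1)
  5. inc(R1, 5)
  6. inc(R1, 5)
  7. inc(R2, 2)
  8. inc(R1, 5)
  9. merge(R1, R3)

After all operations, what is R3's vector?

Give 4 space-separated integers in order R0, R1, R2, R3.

Op 1: merge R2<->R0 -> R2=(0,0,0,0) R0=(0,0,0,0)
Op 2: inc R3 by 4 -> R3=(0,0,0,4) value=4
Op 3: inc R2 by 4 -> R2=(0,0,4,0) value=4
Op 4: merge R3<->R1 -> R3=(0,0,0,4) R1=(0,0,0,4)
Op 5: inc R1 by 5 -> R1=(0,5,0,4) value=9
Op 6: inc R1 by 5 -> R1=(0,10,0,4) value=14
Op 7: inc R2 by 2 -> R2=(0,0,6,0) value=6
Op 8: inc R1 by 5 -> R1=(0,15,0,4) value=19
Op 9: merge R1<->R3 -> R1=(0,15,0,4) R3=(0,15,0,4)

Answer: 0 15 0 4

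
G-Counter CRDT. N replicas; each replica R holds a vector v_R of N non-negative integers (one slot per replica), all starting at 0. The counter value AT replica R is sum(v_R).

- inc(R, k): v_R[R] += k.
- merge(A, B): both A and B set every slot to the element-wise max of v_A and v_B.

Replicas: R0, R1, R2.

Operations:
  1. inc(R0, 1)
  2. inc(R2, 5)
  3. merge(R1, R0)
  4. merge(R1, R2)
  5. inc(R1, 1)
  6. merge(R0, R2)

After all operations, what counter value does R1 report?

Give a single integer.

Answer: 7

Derivation:
Op 1: inc R0 by 1 -> R0=(1,0,0) value=1
Op 2: inc R2 by 5 -> R2=(0,0,5) value=5
Op 3: merge R1<->R0 -> R1=(1,0,0) R0=(1,0,0)
Op 4: merge R1<->R2 -> R1=(1,0,5) R2=(1,0,5)
Op 5: inc R1 by 1 -> R1=(1,1,5) value=7
Op 6: merge R0<->R2 -> R0=(1,0,5) R2=(1,0,5)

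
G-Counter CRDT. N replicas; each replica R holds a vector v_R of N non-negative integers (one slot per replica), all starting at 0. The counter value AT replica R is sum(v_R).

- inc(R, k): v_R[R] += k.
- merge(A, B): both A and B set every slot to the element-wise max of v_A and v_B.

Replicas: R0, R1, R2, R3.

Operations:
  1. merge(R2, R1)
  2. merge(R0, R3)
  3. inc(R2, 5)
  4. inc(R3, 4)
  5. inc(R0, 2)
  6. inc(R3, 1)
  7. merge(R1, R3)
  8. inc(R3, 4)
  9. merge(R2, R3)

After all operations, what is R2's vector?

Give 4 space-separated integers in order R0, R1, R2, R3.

Answer: 0 0 5 9

Derivation:
Op 1: merge R2<->R1 -> R2=(0,0,0,0) R1=(0,0,0,0)
Op 2: merge R0<->R3 -> R0=(0,0,0,0) R3=(0,0,0,0)
Op 3: inc R2 by 5 -> R2=(0,0,5,0) value=5
Op 4: inc R3 by 4 -> R3=(0,0,0,4) value=4
Op 5: inc R0 by 2 -> R0=(2,0,0,0) value=2
Op 6: inc R3 by 1 -> R3=(0,0,0,5) value=5
Op 7: merge R1<->R3 -> R1=(0,0,0,5) R3=(0,0,0,5)
Op 8: inc R3 by 4 -> R3=(0,0,0,9) value=9
Op 9: merge R2<->R3 -> R2=(0,0,5,9) R3=(0,0,5,9)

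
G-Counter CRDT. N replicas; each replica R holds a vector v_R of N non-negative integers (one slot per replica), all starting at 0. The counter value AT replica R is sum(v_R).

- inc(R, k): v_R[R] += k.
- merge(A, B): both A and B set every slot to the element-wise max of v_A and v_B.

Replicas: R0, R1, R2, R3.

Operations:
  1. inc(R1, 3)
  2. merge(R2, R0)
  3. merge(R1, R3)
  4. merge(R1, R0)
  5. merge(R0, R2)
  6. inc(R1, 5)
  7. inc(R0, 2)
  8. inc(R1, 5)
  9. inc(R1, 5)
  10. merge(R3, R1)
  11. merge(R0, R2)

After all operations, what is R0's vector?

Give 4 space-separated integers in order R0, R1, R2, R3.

Answer: 2 3 0 0

Derivation:
Op 1: inc R1 by 3 -> R1=(0,3,0,0) value=3
Op 2: merge R2<->R0 -> R2=(0,0,0,0) R0=(0,0,0,0)
Op 3: merge R1<->R3 -> R1=(0,3,0,0) R3=(0,3,0,0)
Op 4: merge R1<->R0 -> R1=(0,3,0,0) R0=(0,3,0,0)
Op 5: merge R0<->R2 -> R0=(0,3,0,0) R2=(0,3,0,0)
Op 6: inc R1 by 5 -> R1=(0,8,0,0) value=8
Op 7: inc R0 by 2 -> R0=(2,3,0,0) value=5
Op 8: inc R1 by 5 -> R1=(0,13,0,0) value=13
Op 9: inc R1 by 5 -> R1=(0,18,0,0) value=18
Op 10: merge R3<->R1 -> R3=(0,18,0,0) R1=(0,18,0,0)
Op 11: merge R0<->R2 -> R0=(2,3,0,0) R2=(2,3,0,0)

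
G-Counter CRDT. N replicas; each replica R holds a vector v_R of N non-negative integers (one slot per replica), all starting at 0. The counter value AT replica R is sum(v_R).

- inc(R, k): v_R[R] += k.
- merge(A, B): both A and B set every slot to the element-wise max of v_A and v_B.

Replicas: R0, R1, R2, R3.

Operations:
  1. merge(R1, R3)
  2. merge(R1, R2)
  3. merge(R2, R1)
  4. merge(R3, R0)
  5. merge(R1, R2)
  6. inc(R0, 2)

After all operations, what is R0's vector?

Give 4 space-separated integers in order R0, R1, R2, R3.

Op 1: merge R1<->R3 -> R1=(0,0,0,0) R3=(0,0,0,0)
Op 2: merge R1<->R2 -> R1=(0,0,0,0) R2=(0,0,0,0)
Op 3: merge R2<->R1 -> R2=(0,0,0,0) R1=(0,0,0,0)
Op 4: merge R3<->R0 -> R3=(0,0,0,0) R0=(0,0,0,0)
Op 5: merge R1<->R2 -> R1=(0,0,0,0) R2=(0,0,0,0)
Op 6: inc R0 by 2 -> R0=(2,0,0,0) value=2

Answer: 2 0 0 0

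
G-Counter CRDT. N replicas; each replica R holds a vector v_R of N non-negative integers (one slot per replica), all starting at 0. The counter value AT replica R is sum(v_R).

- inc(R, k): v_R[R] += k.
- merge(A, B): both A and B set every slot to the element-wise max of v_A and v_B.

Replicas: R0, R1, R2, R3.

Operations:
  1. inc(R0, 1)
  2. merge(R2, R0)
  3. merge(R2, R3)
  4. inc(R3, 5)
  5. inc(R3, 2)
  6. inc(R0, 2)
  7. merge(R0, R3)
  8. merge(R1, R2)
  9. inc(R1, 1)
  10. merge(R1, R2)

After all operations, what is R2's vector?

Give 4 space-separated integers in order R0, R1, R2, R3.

Answer: 1 1 0 0

Derivation:
Op 1: inc R0 by 1 -> R0=(1,0,0,0) value=1
Op 2: merge R2<->R0 -> R2=(1,0,0,0) R0=(1,0,0,0)
Op 3: merge R2<->R3 -> R2=(1,0,0,0) R3=(1,0,0,0)
Op 4: inc R3 by 5 -> R3=(1,0,0,5) value=6
Op 5: inc R3 by 2 -> R3=(1,0,0,7) value=8
Op 6: inc R0 by 2 -> R0=(3,0,0,0) value=3
Op 7: merge R0<->R3 -> R0=(3,0,0,7) R3=(3,0,0,7)
Op 8: merge R1<->R2 -> R1=(1,0,0,0) R2=(1,0,0,0)
Op 9: inc R1 by 1 -> R1=(1,1,0,0) value=2
Op 10: merge R1<->R2 -> R1=(1,1,0,0) R2=(1,1,0,0)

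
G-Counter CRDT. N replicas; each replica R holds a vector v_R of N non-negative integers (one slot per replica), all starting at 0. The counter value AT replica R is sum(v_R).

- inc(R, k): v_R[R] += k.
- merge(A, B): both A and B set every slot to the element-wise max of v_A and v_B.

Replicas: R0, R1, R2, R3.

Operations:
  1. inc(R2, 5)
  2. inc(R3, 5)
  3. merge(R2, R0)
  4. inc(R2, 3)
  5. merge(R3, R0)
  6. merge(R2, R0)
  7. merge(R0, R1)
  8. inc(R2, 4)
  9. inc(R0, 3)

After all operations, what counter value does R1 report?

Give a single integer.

Op 1: inc R2 by 5 -> R2=(0,0,5,0) value=5
Op 2: inc R3 by 5 -> R3=(0,0,0,5) value=5
Op 3: merge R2<->R0 -> R2=(0,0,5,0) R0=(0,0,5,0)
Op 4: inc R2 by 3 -> R2=(0,0,8,0) value=8
Op 5: merge R3<->R0 -> R3=(0,0,5,5) R0=(0,0,5,5)
Op 6: merge R2<->R0 -> R2=(0,0,8,5) R0=(0,0,8,5)
Op 7: merge R0<->R1 -> R0=(0,0,8,5) R1=(0,0,8,5)
Op 8: inc R2 by 4 -> R2=(0,0,12,5) value=17
Op 9: inc R0 by 3 -> R0=(3,0,8,5) value=16

Answer: 13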